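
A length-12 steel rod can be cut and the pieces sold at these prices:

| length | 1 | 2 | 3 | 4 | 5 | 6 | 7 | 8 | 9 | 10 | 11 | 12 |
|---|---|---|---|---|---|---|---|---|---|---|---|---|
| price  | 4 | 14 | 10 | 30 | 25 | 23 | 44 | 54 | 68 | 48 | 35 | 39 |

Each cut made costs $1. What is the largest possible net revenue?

Build net[k] bottom-up: net[k] = max over allowed piece i of (p[i] + net[k−i]) − 1 per cut.
net[1] = 4
net[2] = 14
net[3] = 17  (first piece 1, then net[2]=14)
net[4] = 30
net[5] = 33  (first piece 1, then net[4]=30)
net[6] = 43  (first piece 2, then net[4]=30)
net[7] = 46  (first piece 1, then net[6]=43)
net[8] = 59  (first piece 4, then net[4]=30)
net[9] = 68
net[10] = 72  (first piece 2, then net[8]=59)
net[11] = 81  (first piece 2, then net[9]=68)
net[12] = 88  (first piece 4, then net[8]=59)
One optimal plan: pieces 4 + 4 + 4 (2 cuts) → $90 − $2 = $88.

88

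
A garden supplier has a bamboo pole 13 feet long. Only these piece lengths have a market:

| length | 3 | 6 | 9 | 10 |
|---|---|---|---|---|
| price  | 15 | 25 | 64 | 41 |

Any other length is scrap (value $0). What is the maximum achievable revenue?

79

Let r[k] be the best obtainable value from length k. For each k, try every first piece i and keep the best of price[i] + r[k−i].
r[1] = 0
r[2] = 0
r[3] = 15
r[4] = 15
r[5] = 15
r[6] = max(15+15, 25+0) = 30
r[7] = max(15+15, 25+0) = 30
r[8] = max(15+15, 25+0) = 30
r[9] = max(15+30, 25+15, 64+0) = 64
r[10] = max(15+30, 25+15, 64+0, 41+0) = 64
r[11] = max(15+30, 25+15, 64+0, 41+0) = 64
r[12] = max(15+64, 25+30, 64+15, 41+0) = 79
r[13] = max(15+64, 25+30, 64+15, 41+15) = 79
One optimal cutting: pieces 9 + 3 with 1 foot of scrap → $79.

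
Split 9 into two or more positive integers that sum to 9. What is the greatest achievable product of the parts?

27

Let m[k] be the best product for length k (with at least one cut). For each first piece i, the rest contributes max(k−i, m[k−i]).
m[2] = 1*max(1,0) = 1*1 = 1
m[3] = max(1*2, 2*1) = 2
m[4] = max(1*3, 2*2, 3*1) = 4
m[5] = max(1*4, 2*3, 3*2, 4*1) = 6
m[6] = max(1*6, 2*4, 3*3, 4*2, 5*1) = 9
m[7] = max(1*9, 2*6, 3*4, 4*3, 5*2, 6*1) = 12
m[8] = max(1*12, 2*9, 3*6, …, 6*2, 7*1) = 18
m[9] = max(1*18, 2*12, 3*9, …, 7*2, 8*1) = 27
One optimal split: 3 + 3 + 3; product 3*3*3 = 27.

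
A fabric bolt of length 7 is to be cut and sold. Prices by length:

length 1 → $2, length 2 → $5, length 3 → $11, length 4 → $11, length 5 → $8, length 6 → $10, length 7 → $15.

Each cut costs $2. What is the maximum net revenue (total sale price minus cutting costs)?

20

Consider every possible first cut. r[k] is the best of p[i]+r[k−i] over all sellable i≤k, charging 2 whenever i<k.
r[1] = 2
r[2] = max(2+2-2, 5+0) = 5
r[3] = max(2+5-2, 5+2-2, 11+0) = 11
r[4] = max(2+11-2, 5+5-2, 11+2-2, 11+0) = 11
r[5] = max(2+11-2, 5+11-2, 11+5-2, 11+2-2, 8+0) = 14
r[6] = max(2+14-2, 5+11-2, 11+11-2, 11+5-2, 8+2-2, 10+0) = 20
r[7] = max(2+20-2, 5+14-2, 11+11-2, …, 10+2-2, 15+0) = 20
One optimal plan: pieces 3 + 3 + 1 (2 cuts) → $24 − $4 = $20.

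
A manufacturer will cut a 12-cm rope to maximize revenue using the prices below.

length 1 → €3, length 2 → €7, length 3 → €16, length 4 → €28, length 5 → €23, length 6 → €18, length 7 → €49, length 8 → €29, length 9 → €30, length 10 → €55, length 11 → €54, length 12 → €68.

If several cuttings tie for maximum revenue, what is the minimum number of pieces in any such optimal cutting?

Consider every possible first cut. r[k] is the best of p[i]+r[k−i] over all sellable i≤k.
r[1] = 3
r[2] = 7
r[3] = 16
r[4] = 28
r[5] = 31  (first piece 1, then r[4]=28)
r[6] = 35  (first piece 2, then r[4]=28)
r[7] = 49
r[8] = 56  (first piece 4, then r[4]=28)
r[9] = 59  (first piece 1, then r[8]=56)
r[10] = 65  (first piece 3, then r[7]=49)
r[11] = 77  (first piece 4, then r[7]=49)
r[12] = 84  (first piece 4, then r[8]=56)
Maximum revenue is €84.
Now minimize piece count subject to staying optimal: for each k, pieces[k] = 1 + min over i with p[i]+r[k−i]=r[k] of pieces[k−i].
pieces[9] = 3
pieces[10] = 2
pieces[11] = 2
pieces[12] = 3

3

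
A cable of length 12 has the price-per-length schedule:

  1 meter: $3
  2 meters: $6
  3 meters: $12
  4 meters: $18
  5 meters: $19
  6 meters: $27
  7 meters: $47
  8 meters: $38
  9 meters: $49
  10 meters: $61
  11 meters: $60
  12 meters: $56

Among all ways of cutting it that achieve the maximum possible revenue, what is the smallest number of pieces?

Build r[k] bottom-up: r[k] = max over allowed piece i of (p[i] + r[k−i]).
r[1] = 3
r[2] = 6  (first piece 1, then r[1]=3)
r[3] = 12
r[4] = 18
r[5] = 21  (first piece 1, then r[4]=18)
r[6] = 27
r[7] = 47
r[8] = 50  (first piece 1, then r[7]=47)
r[9] = 53  (first piece 1, then r[8]=50)
r[10] = 61
r[11] = 65  (first piece 4, then r[7]=47)
r[12] = 68  (first piece 1, then r[11]=65)
Maximum revenue is $68.
Now minimize piece count subject to staying optimal: for each k, pieces[k] = 1 + min over i with p[i]+r[k−i]=r[k] of pieces[k−i].
pieces[9] = 2
pieces[10] = 1
pieces[11] = 2
pieces[12] = 3

3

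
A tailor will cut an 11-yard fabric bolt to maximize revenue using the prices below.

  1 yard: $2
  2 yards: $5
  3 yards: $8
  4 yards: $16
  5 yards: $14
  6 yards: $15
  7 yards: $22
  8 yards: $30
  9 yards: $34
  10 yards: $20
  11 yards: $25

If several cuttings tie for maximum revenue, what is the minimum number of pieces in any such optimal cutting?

3

Consider every possible first cut. r[k] is the best of p[i]+r[k−i] over all sellable i≤k.
r[1] = 2
r[2] = 5
r[3] = 8
r[4] = 16
r[5] = 18  (first piece 1, then r[4]=16)
r[6] = 21  (first piece 2, then r[4]=16)
r[7] = 24  (first piece 3, then r[4]=16)
r[8] = 32  (first piece 4, then r[4]=16)
r[9] = 34  (first piece 1, then r[8]=32)
r[10] = 37  (first piece 2, then r[8]=32)
r[11] = 40  (first piece 3, then r[8]=32)
Maximum revenue is $40.
Now minimize piece count subject to staying optimal: for each k, pieces[k] = 1 + min over i with p[i]+r[k−i]=r[k] of pieces[k−i].
pieces[8] = 2
pieces[9] = 1
pieces[10] = 3
pieces[11] = 3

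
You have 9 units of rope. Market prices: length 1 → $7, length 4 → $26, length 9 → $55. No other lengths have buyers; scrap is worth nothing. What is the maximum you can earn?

63

Let r[k] be the best obtainable value from length k. For each k, try every first piece i and keep the best of price[i] + r[k−i].
r[1] = 7
r[2] = 14  (first piece 1, then r[1]=7)
r[3] = 21  (first piece 1, then r[2]=14)
r[4] = max(7+21, 26+0) = 28
r[5] = max(7+28, 26+7) = 35
r[6] = max(7+35, 26+14) = 42
r[7] = max(7+42, 26+21) = 49
r[8] = max(7+49, 26+28) = 56
r[9] = max(7+56, 26+35, 55+0) = 63
One optimal cutting: 1 + 1 + 1 + 1 + 1 + 1 + 1 + 1 + 1 → $63.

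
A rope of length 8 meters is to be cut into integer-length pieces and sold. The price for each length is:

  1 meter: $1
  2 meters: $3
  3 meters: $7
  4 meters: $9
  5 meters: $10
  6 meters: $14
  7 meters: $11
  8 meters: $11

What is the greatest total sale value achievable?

Consider every possible first cut. best[k] is the best of p[i]+best[k−i] over all sellable i≤k.
best[1] = 1
best[2] = 3
best[3] = 7
best[4] = 9
best[5] = 10  (first piece 1, then best[4]=9)
best[6] = 14  (first piece 3, then best[3]=7)
best[7] = 16  (first piece 3, then best[4]=9)
best[8] = 18  (first piece 4, then best[4]=9)
One optimal cutting: 4 + 4 → $9 + $9 = $18.

18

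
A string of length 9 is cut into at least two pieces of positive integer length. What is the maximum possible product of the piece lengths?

27

Define prod[k] = max over 1≤i<k of i · max(k−i, prod[k−i]); the inner max lets the remainder stay uncut if that's better.
prod[2] = 1×max(1,0) = 1×1 = 1
prod[3] = 1×max(2,1) = 1×2 = 2
prod[4] = 2×max(2,1) = 2×2 = 4
prod[5] = 2×max(3,2) = 2×3 = 6
prod[6] = 3×max(3,2) = 3×3 = 9
prod[7] = 2×max(5,6) = 2×6 = 12
prod[8] = 2×max(6,9) = 2×9 = 18
prod[9] = 3×max(6,9) = 3×9 = 27
One optimal split: 3 + 3 + 3; product 3×3×3 = 27.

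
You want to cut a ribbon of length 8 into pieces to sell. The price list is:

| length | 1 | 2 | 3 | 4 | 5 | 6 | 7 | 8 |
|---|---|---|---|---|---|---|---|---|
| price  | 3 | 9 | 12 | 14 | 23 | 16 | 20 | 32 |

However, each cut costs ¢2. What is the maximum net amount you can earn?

Consider every possible first cut. v[k] is the best of p[i]+v[k−i] over all sellable i≤k, charging 2 whenever i<k.
v[1] = 3
v[2] = max(3+3-2, 9+0) = 9
v[3] = max(3+9-2, 9+3-2, 12+0) = 12
v[4] = max(3+12-2, 9+9-2, 12+3-2, 14+0) = 16
v[5] = max(3+16-2, 9+12-2, 12+9-2, 14+3-2, 23+0) = 23
v[6] = max(3+23-2, 9+16-2, 12+12-2, 14+9-2, 23+3-2, 16+0) = 24
v[7] = max(3+24-2, 9+23-2, 12+16-2, …, 16+3-2, 20+0) = 30
v[8] = max(3+30-2, 9+24-2, 12+23-2, …, 20+3-2, 32+0) = 33
One optimal plan: pieces 5 + 3 (1 cut) → ¢35 − ¢2 = ¢33.

33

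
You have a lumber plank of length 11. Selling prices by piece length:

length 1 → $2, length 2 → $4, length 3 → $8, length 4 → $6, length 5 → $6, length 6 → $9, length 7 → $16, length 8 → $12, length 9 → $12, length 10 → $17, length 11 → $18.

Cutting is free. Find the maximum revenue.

28

Consider every possible first cut. R[k] is the best of p[i]+R[k−i] over all sellable i≤k.
R[1] = 2
R[2] = 4  (first piece 1, then R[1]=2)
R[3] = 8
R[4] = 10  (first piece 1, then R[3]=8)
R[5] = 12  (first piece 1, then R[4]=10)
R[6] = 16  (first piece 3, then R[3]=8)
R[7] = 18  (first piece 1, then R[6]=16)
R[8] = 20  (first piece 1, then R[7]=18)
R[9] = 24  (first piece 3, then R[6]=16)
R[10] = 26  (first piece 1, then R[9]=24)
R[11] = 28  (first piece 1, then R[10]=26)
One optimal cutting: 3 + 3 + 3 + 1 + 1 → $8 + $8 + $8 + $2 + $2 = $28.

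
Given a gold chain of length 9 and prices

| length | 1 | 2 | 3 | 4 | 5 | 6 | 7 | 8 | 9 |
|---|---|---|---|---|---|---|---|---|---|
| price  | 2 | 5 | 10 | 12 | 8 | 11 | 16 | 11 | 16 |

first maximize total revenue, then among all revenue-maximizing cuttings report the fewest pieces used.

3

Let r[k] be the best obtainable value from length k. For each k, try every first piece i and keep the best of price[i] + r[k−i].
r[1] = 2
r[2] = max(2+2, 5+0) = 5
r[3] = max(2+5, 5+2, 10+0) = 10
r[4] = max(2+10, 5+5, 10+2, 12+0) = 12
r[5] = max(2+12, 5+10, 10+5, 12+2, 8+0) = 15
r[6] = max(2+15, 5+12, 10+10, 12+5, 8+2, 11+0) = 20
r[7] = max(2+20, 5+15, 10+12, …, 11+2, 16+0) = 22
r[8] = max(2+22, 5+20, 10+15, …, 16+2, 11+0) = 25
r[9] = max(2+25, 5+22, 10+20, …, 11+2, 16+0) = 30
Maximum revenue is $30.
Now minimize piece count subject to staying optimal: for each k, pieces[k] = 1 + min over i with p[i]+r[k−i]=r[k] of pieces[k−i].
pieces[6] = 2
pieces[7] = 2
pieces[8] = 3
pieces[9] = 3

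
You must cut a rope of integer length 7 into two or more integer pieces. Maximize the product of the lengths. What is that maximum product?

12

Define f[k] = max over 1≤i<k of i · max(k−i, f[k−i]); the inner max lets the remainder stay uncut if that's better.
f[2] = 1·max(1,0) = 1·1 = 1
f[3] = max(1·2, 2·1) = 2
f[4] = max(1·3, 2·2, 3·1) = 4
f[5] = max(1·4, 2·3, 3·2, 4·1) = 6
f[6] = max(1·6, 2·4, 3·3, 4·2, 5·1) = 9
f[7] = max(1·9, 2·6, 3·4, 4·3, 5·2, 6·1) = 12
One optimal split: 3 + 2 + 2; product 3·2·2 = 12.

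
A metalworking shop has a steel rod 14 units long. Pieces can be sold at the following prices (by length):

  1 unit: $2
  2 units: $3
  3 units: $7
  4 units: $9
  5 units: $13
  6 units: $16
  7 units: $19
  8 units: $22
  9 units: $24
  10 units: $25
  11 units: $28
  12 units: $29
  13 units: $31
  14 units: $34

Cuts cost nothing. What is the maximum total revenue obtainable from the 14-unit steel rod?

Build v[k] bottom-up: v[k] = max over allowed piece i of (p[i] + v[k−i]).
v[1] = 2
v[2] = max(2+2, 3+0) = 4
v[3] = max(2+4, 3+2, 7+0) = 7
v[4] = max(2+7, 3+4, 7+2, 9+0) = 9
v[5] = max(2+9, 3+7, 7+4, 9+2, 13+0) = 13
v[6] = max(2+13, 3+9, 7+7, 9+4, 13+2, 16+0) = 16
v[7] = max(2+16, 3+13, 7+9, …, 16+2, 19+0) = 19
v[8] = max(2+19, 3+16, 7+13, …, 19+2, 22+0) = 22
v[9] = max(2+22, 3+19, 7+16, …, 22+2, 24+0) = 24
v[10] = max(2+24, 3+22, 7+19, …, 24+2, 25+0) = 26
v[11] = max(2+26, 3+24, 7+22, …, 25+2, 28+0) = 29
v[12] = max(2+29, 3+26, 7+24, …, 28+2, 29+0) = 32
v[13] = max(2+32, 3+29, 7+26, …, 29+2, 31+0) = 35
v[14] = max(2+35, 3+32, 7+29, …, 31+2, 34+0) = 38
One optimal cutting: 8 + 6 → $22 + $16 = $38.

38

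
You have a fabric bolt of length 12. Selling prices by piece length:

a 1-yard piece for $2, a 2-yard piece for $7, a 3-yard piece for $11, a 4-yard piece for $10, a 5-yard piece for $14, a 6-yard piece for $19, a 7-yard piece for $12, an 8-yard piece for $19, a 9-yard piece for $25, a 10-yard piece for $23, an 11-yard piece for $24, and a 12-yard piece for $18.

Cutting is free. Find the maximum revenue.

44

Build r[k] bottom-up: r[k] = max over allowed piece i of (p[i] + r[k−i]).
r[1] = 2
r[2] = max(2+2, 7+0) = 7
r[3] = max(2+7, 7+2, 11+0) = 11
r[4] = max(2+11, 7+7, 11+2, 10+0) = 14
r[5] = max(2+14, 7+11, 11+7, 10+2, 14+0) = 18
r[6] = max(2+18, 7+14, 11+11, 10+7, 14+2, 19+0) = 22
r[7] = max(2+22, 7+18, 11+14, …, 19+2, 12+0) = 25
r[8] = max(2+25, 7+22, 11+18, …, 12+2, 19+0) = 29
r[9] = max(2+29, 7+25, 11+22, …, 19+2, 25+0) = 33
r[10] = max(2+33, 7+29, 11+25, …, 25+2, 23+0) = 36
r[11] = max(2+36, 7+33, 11+29, …, 23+2, 24+0) = 40
r[12] = max(2+40, 7+36, 11+33, …, 24+2, 18+0) = 44
One optimal cutting: 3 + 3 + 3 + 3 → $11 + $11 + $11 + $11 = $44.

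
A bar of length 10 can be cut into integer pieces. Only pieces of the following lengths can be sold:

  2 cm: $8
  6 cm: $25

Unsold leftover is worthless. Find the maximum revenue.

Let r[k] be the best obtainable value from length k. For each k, try every first piece i and keep the best of price[i] + r[k−i].
r[1] = 0
r[2] = 8
r[3] = 8
r[4] = 16  (first piece 2, then r[2]=8)
r[5] = 16
r[6] = 25
r[7] = 25
r[8] = 33  (first piece 2, then r[6]=25)
r[9] = 33
r[10] = 41  (first piece 2, then r[8]=33)
One optimal cutting: 6 + 2 + 2 → $41.

41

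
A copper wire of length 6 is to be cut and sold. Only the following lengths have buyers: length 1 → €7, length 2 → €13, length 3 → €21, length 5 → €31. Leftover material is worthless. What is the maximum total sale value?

42

Let r[k] be the best obtainable value from length k. For each k, try every first piece i and keep the best of price[i] + r[k−i].
r[1] = 7
r[2] = 14  (first piece 1, then r[1]=7)
r[3] = 21  (first piece 1, then r[2]=14)
r[4] = 28  (first piece 1, then r[3]=21)
r[5] = 35  (first piece 1, then r[4]=28)
r[6] = 42  (first piece 1, then r[5]=35)
One optimal cutting: 1 + 1 + 1 + 1 + 1 + 1 → €42.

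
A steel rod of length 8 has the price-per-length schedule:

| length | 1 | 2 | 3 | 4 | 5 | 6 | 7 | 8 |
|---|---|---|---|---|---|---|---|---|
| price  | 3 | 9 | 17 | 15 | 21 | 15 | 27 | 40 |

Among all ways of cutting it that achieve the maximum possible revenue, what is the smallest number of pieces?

3

Let r[k] be the best obtainable value from length k. For each k, try every first piece i and keep the best of price[i] + r[k−i].
r[1] = 3
r[2] = max(3+3, 9+0) = 9
r[3] = max(3+9, 9+3, 17+0) = 17
r[4] = max(3+17, 9+9, 17+3, 15+0) = 20
r[5] = max(3+20, 9+17, 17+9, 15+3, 21+0) = 26
r[6] = max(3+26, 9+20, 17+17, 15+9, 21+3, 15+0) = 34
r[7] = max(3+34, 9+26, 17+20, …, 15+3, 27+0) = 37
r[8] = max(3+37, 9+34, 17+26, …, 27+3, 40+0) = 43
Maximum revenue is $43.
Now minimize piece count subject to staying optimal: for each k, pieces[k] = 1 + min over i with p[i]+r[k−i]=r[k] of pieces[k−i].
pieces[5] = 2
pieces[6] = 2
pieces[7] = 3
pieces[8] = 3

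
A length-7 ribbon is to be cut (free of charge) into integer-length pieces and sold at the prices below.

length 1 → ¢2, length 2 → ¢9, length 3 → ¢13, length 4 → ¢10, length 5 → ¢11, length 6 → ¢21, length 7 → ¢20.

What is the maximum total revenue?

31

Consider every possible first cut. r[k] is the best of p[i]+r[k−i] over all sellable i≤k.
r[1] = 2
r[2] = 9
r[3] = 13
r[4] = 18  (first piece 2, then r[2]=9)
r[5] = 22  (first piece 2, then r[3]=13)
r[6] = 27  (first piece 2, then r[4]=18)
r[7] = 31  (first piece 2, then r[5]=22)
One optimal cutting: 3 + 2 + 2 → ¢13 + ¢9 + ¢9 = ¢31.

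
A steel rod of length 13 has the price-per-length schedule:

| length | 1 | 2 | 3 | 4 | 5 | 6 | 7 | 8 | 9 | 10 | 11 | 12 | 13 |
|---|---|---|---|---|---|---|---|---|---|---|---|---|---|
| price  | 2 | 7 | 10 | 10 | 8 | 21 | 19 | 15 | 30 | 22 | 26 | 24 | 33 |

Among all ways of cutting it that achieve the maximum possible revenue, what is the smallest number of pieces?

Consider every possible first cut. r[k] is the best of p[i]+r[k−i] over all sellable i≤k.
r[1] = 2
r[2] = max(2+2, 7+0) = 7
r[3] = max(2+7, 7+2, 10+0) = 10
r[4] = max(2+10, 7+7, 10+2, 10+0) = 14
r[5] = max(2+14, 7+10, 10+7, 10+2, 8+0) = 17
r[6] = max(2+17, 7+14, 10+10, 10+7, 8+2, 21+0) = 21
r[7] = max(2+21, 7+17, 10+14, …, 21+2, 19+0) = 24
r[8] = max(2+24, 7+21, 10+17, …, 19+2, 15+0) = 28
r[9] = max(2+28, 7+24, 10+21, …, 15+2, 30+0) = 31
r[10] = max(2+31, 7+28, 10+24, …, 30+2, 22+0) = 35
r[11] = max(2+35, 7+31, 10+28, …, 22+2, 26+0) = 38
r[12] = max(2+38, 7+35, 10+31, …, 26+2, 24+0) = 42
r[13] = max(2+42, 7+38, 10+35, …, 24+2, 33+0) = 45
Maximum revenue is $45.
Now minimize piece count subject to staying optimal: for each k, pieces[k] = 1 + min over i with p[i]+r[k−i]=r[k] of pieces[k−i].
pieces[10] = 3
pieces[11] = 3
pieces[12] = 2
pieces[13] = 4

4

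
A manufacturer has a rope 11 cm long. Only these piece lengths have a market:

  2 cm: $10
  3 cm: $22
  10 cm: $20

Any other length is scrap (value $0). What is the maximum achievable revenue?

76

Consider every possible first cut. f[k] is the best of p[i]+f[k−i] over all sellable i≤k.
f[1] = 0
f[2] = 10
f[3] = max(10+0, 22+0) = 22
f[4] = max(10+10, 22+0) = 22
f[5] = max(10+22, 22+10) = 32
f[6] = max(10+22, 22+22) = 44
f[7] = max(10+32, 22+22) = 44
f[8] = max(10+44, 22+32) = 54
f[9] = max(10+44, 22+44) = 66
f[10] = max(10+54, 22+44, 20+0) = 66
f[11] = max(10+66, 22+54, 20+0) = 76
One optimal cutting: 3 + 3 + 3 + 2 → $76.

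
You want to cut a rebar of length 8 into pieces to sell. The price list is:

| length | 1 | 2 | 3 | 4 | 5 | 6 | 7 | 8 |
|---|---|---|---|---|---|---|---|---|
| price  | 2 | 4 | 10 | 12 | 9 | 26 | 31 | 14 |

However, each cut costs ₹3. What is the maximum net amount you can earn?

30

Let net[k] be the best obtainable value from length k. For each k, try every first piece i and keep the best of price[i] + net[k−i] minus the 3 cut fee when i<k.
net[1] = 2
net[2] = 4
net[3] = 10
net[4] = 12
net[5] = 11  (first piece 1, then net[4]=12)
net[6] = 26
net[7] = 31
net[8] = 30  (first piece 1, then net[7]=31)
One optimal plan: pieces 7 + 1 (1 cut) → ₹33 − ₹3 = ₹30.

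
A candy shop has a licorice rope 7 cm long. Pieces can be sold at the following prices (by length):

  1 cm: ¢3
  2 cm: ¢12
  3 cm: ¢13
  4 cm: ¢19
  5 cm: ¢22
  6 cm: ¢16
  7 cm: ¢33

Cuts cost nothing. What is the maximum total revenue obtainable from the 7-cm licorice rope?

Consider every possible first cut. best[k] is the best of p[i]+best[k−i] over all sellable i≤k.
best[1] = 3
best[2] = 12
best[3] = 15  (first piece 1, then best[2]=12)
best[4] = 24  (first piece 2, then best[2]=12)
best[5] = 27  (first piece 1, then best[4]=24)
best[6] = 36  (first piece 2, then best[4]=24)
best[7] = 39  (first piece 1, then best[6]=36)
One optimal cutting: 2 + 2 + 2 + 1 → ¢12 + ¢12 + ¢12 + ¢3 = ¢39.

39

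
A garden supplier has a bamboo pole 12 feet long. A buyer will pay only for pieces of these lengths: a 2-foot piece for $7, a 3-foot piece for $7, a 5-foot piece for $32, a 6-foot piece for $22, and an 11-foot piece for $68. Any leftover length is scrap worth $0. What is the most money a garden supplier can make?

Let r[k] be the best obtainable value from length k. For each k, try every first piece i and keep the best of price[i] + r[k−i].
r[1] = 0
r[2] = 7
r[3] = max(7+0, 7+0) = 7
r[4] = max(7+7, 7+0) = 14
r[5] = max(7+7, 7+7, 32+0) = 32
r[6] = max(7+14, 7+7, 32+0, 22+0) = 32
r[7] = max(7+32, 7+14, 32+7, 22+0) = 39
r[8] = max(7+32, 7+32, 32+7, 22+7) = 39
r[9] = max(7+39, 7+32, 32+14, 22+7) = 46
r[10] = max(7+39, 7+39, 32+32, 22+14) = 64
r[11] = max(7+46, 7+39, 32+32, 22+32, 68+0) = 68
r[12] = max(7+64, 7+46, 32+39, 22+32, 68+0) = 71
One optimal cutting: 5 + 5 + 2 → $71.

71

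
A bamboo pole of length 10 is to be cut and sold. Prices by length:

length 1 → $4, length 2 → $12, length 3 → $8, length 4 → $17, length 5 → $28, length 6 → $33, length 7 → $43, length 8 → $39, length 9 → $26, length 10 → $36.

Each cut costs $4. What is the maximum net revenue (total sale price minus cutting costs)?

52

Let net[k] be the best obtainable value from length k. For each k, try every first piece i and keep the best of price[i] + net[k−i] minus the 4 cut fee when i<k.
net[1] = 4
net[2] = 12
net[3] = 12  (first piece 1, then net[2]=12)
net[4] = 20  (first piece 2, then net[2]=12)
net[5] = 28
net[6] = 33
net[7] = 43
net[8] = 43  (first piece 1, then net[7]=43)
net[9] = 51  (first piece 2, then net[7]=43)
net[10] = 52  (first piece 5, then net[5]=28)
One optimal plan: pieces 5 + 5 (1 cut) → $56 − $4 = $52.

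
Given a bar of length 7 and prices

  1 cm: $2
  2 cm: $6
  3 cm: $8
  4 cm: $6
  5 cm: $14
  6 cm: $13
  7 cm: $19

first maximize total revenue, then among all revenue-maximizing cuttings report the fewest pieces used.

Build r[k] bottom-up: r[k] = max over allowed piece i of (p[i] + r[k−i]).
r[1] = 2
r[2] = 6
r[3] = 8  (first piece 1, then r[2]=6)
r[4] = 12  (first piece 2, then r[2]=6)
r[5] = 14  (first piece 1, then r[4]=12)
r[6] = 18  (first piece 2, then r[4]=12)
r[7] = 20  (first piece 1, then r[6]=18)
Maximum revenue is $20.
Now minimize piece count subject to staying optimal: for each k, pieces[k] = 1 + min over i with p[i]+r[k−i]=r[k] of pieces[k−i].
pieces[4] = 2
pieces[5] = 1
pieces[6] = 3
pieces[7] = 2

2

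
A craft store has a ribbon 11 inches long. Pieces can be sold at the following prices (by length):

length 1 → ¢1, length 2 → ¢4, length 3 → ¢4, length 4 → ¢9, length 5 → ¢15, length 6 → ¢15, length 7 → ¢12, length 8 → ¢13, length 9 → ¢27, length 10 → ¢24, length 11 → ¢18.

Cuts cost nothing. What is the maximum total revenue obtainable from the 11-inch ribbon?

31

Build best[k] bottom-up: best[k] = max over allowed piece i of (p[i] + best[k−i]).
best[1] = 1
best[2] = max(1+1, 4+0) = 4
best[3] = max(1+4, 4+1, 4+0) = 5
best[4] = max(1+5, 4+4, 4+1, 9+0) = 9
best[5] = max(1+9, 4+5, 4+4, 9+1, 15+0) = 15
best[6] = max(1+15, 4+9, 4+5, 9+4, 15+1, 15+0) = 16
best[7] = max(1+16, 4+15, 4+9, …, 15+1, 12+0) = 19
best[8] = max(1+19, 4+16, 4+15, …, 12+1, 13+0) = 20
best[9] = max(1+20, 4+19, 4+16, …, 13+1, 27+0) = 27
best[10] = max(1+27, 4+20, 4+19, …, 27+1, 24+0) = 30
best[11] = max(1+30, 4+27, 4+20, …, 24+1, 18+0) = 31
One optimal cutting: 5 + 5 + 1 → ¢15 + ¢15 + ¢1 = ¢31.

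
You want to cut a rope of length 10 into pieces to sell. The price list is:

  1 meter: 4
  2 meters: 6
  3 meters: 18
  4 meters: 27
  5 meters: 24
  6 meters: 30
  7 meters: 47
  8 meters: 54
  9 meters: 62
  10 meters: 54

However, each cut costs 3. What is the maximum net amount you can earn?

63

Build v[k] bottom-up: v[k] = max over allowed piece i of (p[i] + v[k−i]) − 3 per cut.
v[1] = 4
v[2] = max(4+4-3, 6+0) = 6
v[3] = max(4+6-3, 6+4-3, 18+0) = 18
v[4] = max(4+18-3, 6+6-3, 18+4-3, 27+0) = 27
v[5] = max(4+27-3, 6+18-3, 18+6-3, 27+4-3, 24+0) = 28
v[6] = max(4+28-3, 6+27-3, 18+18-3, 27+6-3, 24+4-3, 30+0) = 33
v[7] = max(4+33-3, 6+28-3, 18+27-3, …, 30+4-3, 47+0) = 47
v[8] = max(4+47-3, 6+33-3, 18+28-3, …, 47+4-3, 54+0) = 54
v[9] = max(4+54-3, 6+47-3, 18+33-3, …, 54+4-3, 62+0) = 62
v[10] = max(4+62-3, 6+54-3, 18+47-3, …, 62+4-3, 54+0) = 63
One optimal plan: pieces 9 + 1 (1 cut) → 66 − 3 = 63.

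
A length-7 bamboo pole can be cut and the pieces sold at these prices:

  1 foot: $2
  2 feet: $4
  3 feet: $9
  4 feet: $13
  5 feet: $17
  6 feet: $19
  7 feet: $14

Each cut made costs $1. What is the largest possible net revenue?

Consider every possible first cut. r[k] is the best of p[i]+r[k−i] over all sellable i≤k, charging 1 whenever i<k.
r[1] = 2
r[2] = max(2+2-1, 4+0) = 4
r[3] = max(2+4-1, 4+2-1, 9+0) = 9
r[4] = max(2+9-1, 4+4-1, 9+2-1, 13+0) = 13
r[5] = max(2+13-1, 4+9-1, 9+4-1, 13+2-1, 17+0) = 17
r[6] = max(2+17-1, 4+13-1, 9+9-1, 13+4-1, 17+2-1, 19+0) = 19
r[7] = max(2+19-1, 4+17-1, 9+13-1, …, 19+2-1, 14+0) = 21
One optimal plan: pieces 4 + 3 (1 cut) → $22 − $1 = $21.

21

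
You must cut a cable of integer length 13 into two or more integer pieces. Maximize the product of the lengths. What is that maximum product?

108

Fill prod[k] for k=2..13: at each k try every first piece i and multiply by the better of (k−i) uncut or prod[k−i].
prod[2] = 1*max(1,0) = 1*1 = 1
prod[3] = 1*max(2,1) = 1*2 = 2
prod[4] = 2*max(2,1) = 2*2 = 4
prod[5] = 2*max(3,2) = 2*3 = 6
prod[6] = 3*max(3,2) = 3*3 = 9
prod[7] = 2*max(5,6) = 2*6 = 12
prod[8] = 2*max(6,9) = 2*9 = 18
prod[9] = 3*max(6,9) = 3*9 = 27
prod[10] = 2*max(8,18) = 2*18 = 36
prod[11] = 2*max(9,27) = 2*27 = 54
prod[12] = 3*max(9,27) = 3*27 = 81
prod[13] = 2*max(11,54) = 2*54 = 108
One optimal split: 3 + 3 + 3 + 2 + 2; product 3*3*3*2*2 = 108.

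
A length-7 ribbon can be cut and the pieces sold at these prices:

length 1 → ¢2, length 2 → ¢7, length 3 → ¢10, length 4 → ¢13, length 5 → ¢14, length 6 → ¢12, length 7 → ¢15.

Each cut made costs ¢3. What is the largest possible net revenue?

20

Let net[k] be the best obtainable value from length k. For each k, try every first piece i and keep the best of price[i] + net[k−i] minus the 3 cut fee when i<k.
net[1] = 2
net[2] = max(2+2-3, 7+0) = 7
net[3] = max(2+7-3, 7+2-3, 10+0) = 10
net[4] = max(2+10-3, 7+7-3, 10+2-3, 13+0) = 13
net[5] = max(2+13-3, 7+10-3, 10+7-3, 13+2-3, 14+0) = 14
net[6] = max(2+14-3, 7+13-3, 10+10-3, 13+7-3, 14+2-3, 12+0) = 17
net[7] = max(2+17-3, 7+14-3, 10+13-3, …, 12+2-3, 15+0) = 20
One optimal plan: pieces 4 + 3 (1 cut) → ¢23 − ¢3 = ¢20.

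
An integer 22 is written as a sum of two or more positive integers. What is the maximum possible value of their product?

Let g[k] be the best product for length k (with at least one cut). For each first piece i, the rest contributes max(k−i, g[k−i]).
Small cases: g[2]=1, g[3]=2, g[4]=4, g[5]=6, g[6]=9, g[7]=12, g[8]=18, g[9]=27, g[10]=36, g[11]=54, g[12]=81, g[13]=108, g[14]=162.
g[15] = 3*max(12,81) = 3*81 = 243
g[16] = 2*max(14,162) = 2*162 = 324
g[17] = 2*max(15,243) = 2*243 = 486
g[18] = 3*max(15,243) = 3*243 = 729
g[19] = 2*max(17,486) = 2*486 = 972
g[20] = 2*max(18,729) = 2*729 = 1458
g[21] = 3*max(18,729) = 3*729 = 2187
g[22] = 2*max(20,1458) = 2*1458 = 2916
One optimal split: 3 + 3 + 3 + 3 + 3 + 3 + 2 + 2; product 3*3*3*3*3*3*2*2 = 2916.

2916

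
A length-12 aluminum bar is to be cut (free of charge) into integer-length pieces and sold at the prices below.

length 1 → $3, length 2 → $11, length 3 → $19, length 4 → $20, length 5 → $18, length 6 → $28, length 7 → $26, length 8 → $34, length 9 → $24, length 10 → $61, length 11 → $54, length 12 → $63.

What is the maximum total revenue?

76

Let best[k] be the best obtainable value from length k. For each k, try every first piece i and keep the best of price[i] + best[k−i].
best[1] = 3
best[2] = 11
best[3] = 19
best[4] = 22  (first piece 1, then best[3]=19)
best[5] = 30  (first piece 2, then best[3]=19)
best[6] = 38  (first piece 3, then best[3]=19)
best[7] = 41  (first piece 1, then best[6]=38)
best[8] = 49  (first piece 2, then best[6]=38)
best[9] = 57  (first piece 3, then best[6]=38)
best[10] = 61
best[11] = 68  (first piece 2, then best[9]=57)
best[12] = 76  (first piece 3, then best[9]=57)
One optimal cutting: 3 + 3 + 3 + 3 → $19 + $19 + $19 + $19 = $76.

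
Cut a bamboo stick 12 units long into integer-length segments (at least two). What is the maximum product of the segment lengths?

81

Let P[k] be the best product for length k (with at least one cut). For each first piece i, the rest contributes max(k−i, P[k−i]).
Small cases: P[2]=1, P[3]=2, P[4]=4, P[5]=6, P[6]=9.
P[7] = max(1*9, 2*6, 3*4, 4*3, 5*2, 6*1) = 12
P[8] = max(1*12, 2*9, 3*6, …, 6*2, 7*1) = 18
P[9] = max(1*18, 2*12, 3*9, …, 7*2, 8*1) = 27
P[10] = max(1*27, 2*18, 3*12, …, 8*2, 9*1) = 36
P[11] = max(1*36, 2*27, 3*18, …, 9*2, 10*1) = 54
P[12] = max(1*54, 2*36, 3*27, …, 10*2, 11*1) = 81
One optimal split: 3 + 3 + 3 + 3; product 3*3*3*3 = 81.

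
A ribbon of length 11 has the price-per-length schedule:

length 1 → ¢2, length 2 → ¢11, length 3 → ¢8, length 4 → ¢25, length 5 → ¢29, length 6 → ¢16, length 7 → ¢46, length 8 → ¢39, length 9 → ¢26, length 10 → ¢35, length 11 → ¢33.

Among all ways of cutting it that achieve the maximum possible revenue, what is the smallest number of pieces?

Build r[k] bottom-up: r[k] = max over allowed piece i of (p[i] + r[k−i]).
r[1] = 2
r[2] = max(2+2, 11+0) = 11
r[3] = max(2+11, 11+2, 8+0) = 13
r[4] = max(2+13, 11+11, 8+2, 25+0) = 25
r[5] = max(2+25, 11+13, 8+11, 25+2, 29+0) = 29
r[6] = max(2+29, 11+25, 8+13, 25+11, 29+2, 16+0) = 36
r[7] = max(2+36, 11+29, 8+25, …, 16+2, 46+0) = 46
r[8] = max(2+46, 11+36, 8+29, …, 46+2, 39+0) = 50
r[9] = max(2+50, 11+46, 8+36, …, 39+2, 26+0) = 57
r[10] = max(2+57, 11+50, 8+46, …, 26+2, 35+0) = 61
r[11] = max(2+61, 11+57, 8+50, …, 35+2, 33+0) = 71
Maximum revenue is ¢71.
Now minimize piece count subject to staying optimal: for each k, pieces[k] = 1 + min over i with p[i]+r[k−i]=r[k] of pieces[k−i].
pieces[8] = 2
pieces[9] = 2
pieces[10] = 3
pieces[11] = 2

2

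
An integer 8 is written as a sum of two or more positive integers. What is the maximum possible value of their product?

18

Let g[k] be the best product for length k (with at least one cut). For each first piece i, the rest contributes max(k−i, g[k−i]).
g[2] = 1*max(1,0) = 1*1 = 1
g[3] = max(1*2, 2*1) = 2
g[4] = max(1*3, 2*2, 3*1) = 4
g[5] = max(1*4, 2*3, 3*2, 4*1) = 6
g[6] = max(1*6, 2*4, 3*3, 4*2, 5*1) = 9
g[7] = max(1*9, 2*6, 3*4, 4*3, 5*2, 6*1) = 12
g[8] = max(1*12, 2*9, 3*6, …, 6*2, 7*1) = 18
One optimal split: 3 + 3 + 2; product 3*3*2 = 18.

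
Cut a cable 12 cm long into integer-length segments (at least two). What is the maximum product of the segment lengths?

Define prod[k] = max over 1≤i<k of i · max(k−i, prod[k−i]); the inner max lets the remainder stay uncut if that's better.
prod[2] = 1·max(1,0) = 1·1 = 1
prod[3] = max(1·2, 2·1) = 2
prod[4] = max(1·3, 2·2, 3·1) = 4
prod[5] = max(1·4, 2·3, 3·2, 4·1) = 6
prod[6] = max(1·6, 2·4, 3·3, 4·2, 5·1) = 9
prod[7] = max(1·9, 2·6, 3·4, 4·3, 5·2, 6·1) = 12
prod[8] = max(1·12, 2·9, 3·6, …, 6·2, 7·1) = 18
prod[9] = max(1·18, 2·12, 3·9, …, 7·2, 8·1) = 27
prod[10] = max(1·27, 2·18, 3·12, …, 8·2, 9·1) = 36
prod[11] = max(1·36, 2·27, 3·18, …, 9·2, 10·1) = 54
prod[12] = max(1·54, 2·36, 3·27, …, 10·2, 11·1) = 81
One optimal split: 3 + 3 + 3 + 3; product 3·3·3·3 = 81.

81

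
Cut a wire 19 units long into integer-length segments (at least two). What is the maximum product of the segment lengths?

Define prod[k] = max over 1≤i<k of i · max(k−i, prod[k−i]); the inner max lets the remainder stay uncut if that's better.
prod[2] = 1×max(1,0) = 1×1 = 1
prod[3] = 1×max(2,1) = 1×2 = 2
prod[4] = 2×max(2,1) = 2×2 = 4
prod[5] = 2×max(3,2) = 2×3 = 6
prod[6] = 3×max(3,2) = 3×3 = 9
prod[7] = 2×max(5,6) = 2×6 = 12
prod[8] = 2×max(6,9) = 2×9 = 18
prod[9] = 3×max(6,9) = 3×9 = 27
prod[10] = 2×max(8,18) = 2×18 = 36
prod[11] = 2×max(9,27) = 2×27 = 54
prod[12] = 3×max(9,27) = 3×27 = 81
prod[13] = 2×max(11,54) = 2×54 = 108
prod[14] = 2×max(12,81) = 2×81 = 162
prod[15] = 3×max(12,81) = 3×81 = 243
prod[16] = 2×max(14,162) = 2×162 = 324
prod[17] = 2×max(15,243) = 2×243 = 486
prod[18] = 3×max(15,243) = 3×243 = 729
prod[19] = 2×max(17,486) = 2×486 = 972
One optimal split: 3 + 3 + 3 + 3 + 3 + 2 + 2; product 3×3×3×3×3×2×2 = 972.

972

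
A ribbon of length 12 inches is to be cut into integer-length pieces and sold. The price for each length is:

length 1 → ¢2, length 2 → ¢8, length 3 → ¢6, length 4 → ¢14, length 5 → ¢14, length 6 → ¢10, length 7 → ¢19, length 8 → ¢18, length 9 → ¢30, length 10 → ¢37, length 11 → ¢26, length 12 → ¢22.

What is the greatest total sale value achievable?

Let r[k] be the best obtainable value from length k. For each k, try every first piece i and keep the best of price[i] + r[k−i].
r[1] = 2
r[2] = max(2+2, 8+0) = 8
r[3] = max(2+8, 8+2, 6+0) = 10
r[4] = max(2+10, 8+8, 6+2, 14+0) = 16
r[5] = max(2+16, 8+10, 6+8, 14+2, 14+0) = 18
r[6] = max(2+18, 8+16, 6+10, 14+8, 14+2, 10+0) = 24
r[7] = max(2+24, 8+18, 6+16, …, 10+2, 19+0) = 26
r[8] = max(2+26, 8+24, 6+18, …, 19+2, 18+0) = 32
r[9] = max(2+32, 8+26, 6+24, …, 18+2, 30+0) = 34
r[10] = max(2+34, 8+32, 6+26, …, 30+2, 37+0) = 40
r[11] = max(2+40, 8+34, 6+32, …, 37+2, 26+0) = 42
r[12] = max(2+42, 8+40, 6+34, …, 26+2, 22+0) = 48
One optimal cutting: 2 + 2 + 2 + 2 + 2 + 2 → ¢8 + ¢8 + ¢8 + ¢8 + ¢8 + ¢8 = ¢48.

48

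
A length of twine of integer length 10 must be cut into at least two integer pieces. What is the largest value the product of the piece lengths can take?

Define g[k] = max over 1≤i<k of i · max(k−i, g[k−i]); the inner max lets the remainder stay uncut if that's better.
g[2] = 1·max(1,0) = 1·1 = 1
g[3] = max(1·2, 2·1) = 2
g[4] = max(1·3, 2·2, 3·1) = 4
g[5] = max(1·4, 2·3, 3·2, 4·1) = 6
g[6] = max(1·6, 2·4, 3·3, 4·2, 5·1) = 9
g[7] = max(1·9, 2·6, 3·4, 4·3, 5·2, 6·1) = 12
g[8] = max(1·12, 2·9, 3·6, …, 6·2, 7·1) = 18
g[9] = max(1·18, 2·12, 3·9, …, 7·2, 8·1) = 27
g[10] = max(1·27, 2·18, 3·12, …, 8·2, 9·1) = 36
One optimal split: 3 + 3 + 2 + 2; product 3·3·2·2 = 36.

36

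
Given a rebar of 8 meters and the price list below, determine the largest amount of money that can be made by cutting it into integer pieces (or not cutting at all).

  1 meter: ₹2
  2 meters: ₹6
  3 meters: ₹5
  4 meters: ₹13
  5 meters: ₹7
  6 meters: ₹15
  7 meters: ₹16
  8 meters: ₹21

26

Build v[k] bottom-up: v[k] = max over allowed piece i of (p[i] + v[k−i]).
v[1] = 2
v[2] = max(2+2, 6+0) = 6
v[3] = max(2+6, 6+2, 5+0) = 8
v[4] = max(2+8, 6+6, 5+2, 13+0) = 13
v[5] = max(2+13, 6+8, 5+6, 13+2, 7+0) = 15
v[6] = max(2+15, 6+13, 5+8, 13+6, 7+2, 15+0) = 19
v[7] = max(2+19, 6+15, 5+13, …, 15+2, 16+0) = 21
v[8] = max(2+21, 6+19, 5+15, …, 16+2, 21+0) = 26
One optimal cutting: 4 + 4 → ₹13 + ₹13 = ₹26.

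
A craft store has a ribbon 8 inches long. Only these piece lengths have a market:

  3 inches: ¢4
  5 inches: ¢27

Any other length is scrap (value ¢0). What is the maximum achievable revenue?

31

Consider every possible first cut. f[k] is the best of p[i]+f[k−i] over all sellable i≤k.
f[1] = 0
f[2] = 0
f[3] = 4
f[4] = 4
f[5] = max(4+0, 27+0) = 27
f[6] = max(4+4, 27+0) = 27
f[7] = max(4+4, 27+0) = 27
f[8] = max(4+27, 27+4) = 31
One optimal cutting: 5 + 3 → ¢31.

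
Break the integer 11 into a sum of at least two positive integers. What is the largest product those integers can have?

Let f[k] be the best product for length k (with at least one cut). For each first piece i, the rest contributes max(k−i, f[k−i]).
f[2] = 1×max(1,0) = 1×1 = 1
f[3] = 1×max(2,1) = 1×2 = 2
f[4] = 2×max(2,1) = 2×2 = 4
f[5] = 2×max(3,2) = 2×3 = 6
f[6] = 3×max(3,2) = 3×3 = 9
f[7] = 2×max(5,6) = 2×6 = 12
f[8] = 2×max(6,9) = 2×9 = 18
f[9] = 3×max(6,9) = 3×9 = 27
f[10] = 2×max(8,18) = 2×18 = 36
f[11] = 2×max(9,27) = 2×27 = 54
One optimal split: 3 + 3 + 3 + 2; product 3×3×3×2 = 54.

54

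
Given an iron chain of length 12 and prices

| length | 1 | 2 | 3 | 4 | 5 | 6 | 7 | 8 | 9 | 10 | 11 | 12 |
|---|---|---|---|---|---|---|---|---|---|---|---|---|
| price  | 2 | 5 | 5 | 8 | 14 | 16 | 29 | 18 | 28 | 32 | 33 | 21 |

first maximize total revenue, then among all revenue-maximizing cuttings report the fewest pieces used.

2

Build r[k] bottom-up: r[k] = max over allowed piece i of (p[i] + r[k−i]).
r[1] = 2
r[2] = 5
r[3] = 7  (first piece 1, then r[2]=5)
r[4] = 10  (first piece 2, then r[2]=5)
r[5] = 14
r[6] = 16  (first piece 1, then r[5]=14)
r[7] = 29
r[8] = 31  (first piece 1, then r[7]=29)
r[9] = 34  (first piece 2, then r[7]=29)
r[10] = 36  (first piece 1, then r[9]=34)
r[11] = 39  (first piece 2, then r[9]=34)
r[12] = 43  (first piece 5, then r[7]=29)
Maximum revenue is $43.
Now minimize piece count subject to staying optimal: for each k, pieces[k] = 1 + min over i with p[i]+r[k−i]=r[k] of pieces[k−i].
pieces[9] = 2
pieces[10] = 3
pieces[11] = 3
pieces[12] = 2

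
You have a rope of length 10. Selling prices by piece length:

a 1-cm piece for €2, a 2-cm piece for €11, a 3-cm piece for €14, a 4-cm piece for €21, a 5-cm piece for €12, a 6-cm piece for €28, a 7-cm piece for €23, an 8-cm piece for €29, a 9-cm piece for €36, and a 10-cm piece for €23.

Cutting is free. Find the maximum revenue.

55

Let best[k] be the best obtainable value from length k. For each k, try every first piece i and keep the best of price[i] + best[k−i].
best[1] = 2
best[2] = max(2+2, 11+0) = 11
best[3] = max(2+11, 11+2, 14+0) = 14
best[4] = max(2+14, 11+11, 14+2, 21+0) = 22
best[5] = max(2+22, 11+14, 14+11, 21+2, 12+0) = 25
best[6] = max(2+25, 11+22, 14+14, 21+11, 12+2, 28+0) = 33
best[7] = max(2+33, 11+25, 14+22, …, 28+2, 23+0) = 36
best[8] = max(2+36, 11+33, 14+25, …, 23+2, 29+0) = 44
best[9] = max(2+44, 11+36, 14+33, …, 29+2, 36+0) = 47
best[10] = max(2+47, 11+44, 14+36, …, 36+2, 23+0) = 55
One optimal cutting: 2 + 2 + 2 + 2 + 2 → €11 + €11 + €11 + €11 + €11 = €55.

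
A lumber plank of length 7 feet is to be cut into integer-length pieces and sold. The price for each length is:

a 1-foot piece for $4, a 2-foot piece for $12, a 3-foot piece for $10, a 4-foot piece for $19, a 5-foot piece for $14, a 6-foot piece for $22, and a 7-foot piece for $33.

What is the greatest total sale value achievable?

40

Consider every possible first cut. r[k] is the best of p[i]+r[k−i] over all sellable i≤k.
r[1] = 4
r[2] = 12
r[3] = 16  (first piece 1, then r[2]=12)
r[4] = 24  (first piece 2, then r[2]=12)
r[5] = 28  (first piece 1, then r[4]=24)
r[6] = 36  (first piece 2, then r[4]=24)
r[7] = 40  (first piece 1, then r[6]=36)
One optimal cutting: 2 + 2 + 2 + 1 → $12 + $12 + $12 + $4 = $40.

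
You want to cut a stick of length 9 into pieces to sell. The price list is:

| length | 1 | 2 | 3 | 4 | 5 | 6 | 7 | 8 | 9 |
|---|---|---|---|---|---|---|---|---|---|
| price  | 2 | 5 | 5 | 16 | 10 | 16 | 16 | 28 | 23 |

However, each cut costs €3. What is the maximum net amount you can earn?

28

Consider every possible first cut. v[k] is the best of p[i]+v[k−i] over all sellable i≤k, charging 3 whenever i<k.
v[1] = 2
v[2] = max(2+2-3, 5+0) = 5
v[3] = max(2+5-3, 5+2-3, 5+0) = 5
v[4] = max(2+5-3, 5+5-3, 5+2-3, 16+0) = 16
v[5] = max(2+16-3, 5+5-3, 5+5-3, 16+2-3, 10+0) = 15
v[6] = max(2+15-3, 5+16-3, 5+5-3, 16+5-3, 10+2-3, 16+0) = 18
v[7] = max(2+18-3, 5+15-3, 5+16-3, …, 16+2-3, 16+0) = 18
v[8] = max(2+18-3, 5+18-3, 5+15-3, …, 16+2-3, 28+0) = 29
v[9] = max(2+29-3, 5+18-3, 5+18-3, …, 28+2-3, 23+0) = 28
One optimal plan: pieces 4 + 4 + 1 (2 cuts) → €34 − €6 = €28.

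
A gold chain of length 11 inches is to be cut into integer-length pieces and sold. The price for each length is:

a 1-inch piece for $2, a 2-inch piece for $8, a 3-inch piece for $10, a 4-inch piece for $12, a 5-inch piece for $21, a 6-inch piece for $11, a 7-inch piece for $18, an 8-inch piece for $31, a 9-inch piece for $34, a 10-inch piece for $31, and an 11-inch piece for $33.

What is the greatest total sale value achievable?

45

Let R[k] be the best obtainable value from length k. For each k, try every first piece i and keep the best of price[i] + R[k−i].
R[1] = 2
R[2] = max(2+2, 8+0) = 8
R[3] = max(2+8, 8+2, 10+0) = 10
R[4] = max(2+10, 8+8, 10+2, 12+0) = 16
R[5] = max(2+16, 8+10, 10+8, 12+2, 21+0) = 21
R[6] = max(2+21, 8+16, 10+10, 12+8, 21+2, 11+0) = 24
R[7] = max(2+24, 8+21, 10+16, …, 11+2, 18+0) = 29
R[8] = max(2+29, 8+24, 10+21, …, 18+2, 31+0) = 32
R[9] = max(2+32, 8+29, 10+24, …, 31+2, 34+0) = 37
R[10] = max(2+37, 8+32, 10+29, …, 34+2, 31+0) = 42
R[11] = max(2+42, 8+37, 10+32, …, 31+2, 33+0) = 45
One optimal cutting: 5 + 2 + 2 + 2 → $21 + $8 + $8 + $8 = $45.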